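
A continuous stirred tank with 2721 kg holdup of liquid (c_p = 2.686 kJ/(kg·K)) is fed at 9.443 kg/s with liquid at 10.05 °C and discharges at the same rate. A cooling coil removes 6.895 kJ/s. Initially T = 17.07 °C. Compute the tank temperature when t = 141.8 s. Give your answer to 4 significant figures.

14.24 °C

Energy balance: M c_p dT/dt = ṁ c_p (T_in − T) − 6.895.
τ = M/ṁ = 288.150 s; T_ss = T_in − Q̇/(ṁ c_p) = 10.05 − 6.895/(9.443·2.686) = 9.77816 °C.
Integrating: T(t) = T_ss + (T₀ − T_ss) e^(−t/τ).
T(141.8) = 9.77816 + (7.29184)·e^(−141.8/288.150) = 9.77816 + (7.29184)·0.611338 = 14.2359 °C.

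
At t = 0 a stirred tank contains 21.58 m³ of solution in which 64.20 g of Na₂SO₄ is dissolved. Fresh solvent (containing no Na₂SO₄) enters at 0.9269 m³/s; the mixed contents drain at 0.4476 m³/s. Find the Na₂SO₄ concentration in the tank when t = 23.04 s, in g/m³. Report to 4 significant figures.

1.338 g/m³

Total volume: dV/dt = Q_in − Q_out = 0.479300 m³/s, so V(t) = 21.58 + 0.479300 t and V(23.04) = 32.6231 m³.
Solute balance: dm/dt = 0 − Q_out C = −Q_out m/V(t).
dm/m = −Q_out dt/(V₀ + 0.479300 t); integrating gives ln(m/m₀) = −(Q_out/(Q_in−Q_out)) ln(V/V₀).
m = m₀ (V₀/V)^(Q_out/(Q_in−Q_out)) = 64.20 × (21.58/32.6231)^(0.933862) = 43.6447 g.
C = m/V = 43.6447/32.6231 = 1.33785 g/m³.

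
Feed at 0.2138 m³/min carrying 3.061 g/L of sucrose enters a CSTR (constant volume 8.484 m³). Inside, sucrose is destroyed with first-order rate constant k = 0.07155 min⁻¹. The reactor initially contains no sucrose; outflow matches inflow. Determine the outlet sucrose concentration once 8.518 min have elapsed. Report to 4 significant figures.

V dC/dt = Q(C_in − C) − k V C.
This is linear with rate a = Q/V + k = 0.0967504 min⁻¹.
C_ss = Q C_in/(Q + kV) = 0.797293 g/L; C(t) = C_ss + (C₀ − C_ss) e^(−a t).
C(8.518) = 0.797293 + (-0.797293)·e^(−0.0967504·8.518) = 0.797293 + (-0.797293)·0.438621 = 0.447583 g/L.

0.4476 g/L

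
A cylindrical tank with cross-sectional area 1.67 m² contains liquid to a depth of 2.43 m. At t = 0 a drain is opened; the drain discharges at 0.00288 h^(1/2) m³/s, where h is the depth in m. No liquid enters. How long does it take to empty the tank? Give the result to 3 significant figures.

Accumulation of liquid (constant cross-section A): A dh/dt = −0.00288 √h.
Separate and integrate: 2(√h − √h₀) = −(0.00288/A) t.
Tank is empty when √h = 0: t_empty = 2A√h₀/0.00288.
t_empty = 2·1.67·√2.43/0.00288 = 3.3400·1.5588/0.00288 = 1807.8 s.

1810 s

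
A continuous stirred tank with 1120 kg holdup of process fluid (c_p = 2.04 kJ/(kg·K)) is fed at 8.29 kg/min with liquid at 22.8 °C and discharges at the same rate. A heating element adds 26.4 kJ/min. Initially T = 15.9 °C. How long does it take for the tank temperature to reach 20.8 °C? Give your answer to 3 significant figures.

Energy balance: M c_p dT/dt = ṁ c_p (T_in − T) + 26.4.
τ = M/ṁ = 135.10 min; T_ss = T_in + Q̇/(ṁ c_p) = 24.361 °C.
T(t) = T_ss + (T₀ − T_ss) e^(−t/τ). Set T = 20.8:
e^(−t/τ) = (20.8 − 24.361)/(15.9 − 24.361) = 0.42088
t = −135.10 · ln(0.42088) = 116.92 min.

117 min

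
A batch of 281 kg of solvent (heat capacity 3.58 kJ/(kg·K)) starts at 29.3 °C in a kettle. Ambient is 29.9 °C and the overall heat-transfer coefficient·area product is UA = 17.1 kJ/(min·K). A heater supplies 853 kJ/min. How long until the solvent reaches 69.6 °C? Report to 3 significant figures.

Lumped-capacitance energy balance: M c_p dT/dt = UA(T_amb − T) + Q̇.
τ = M c_p/UA = 58.829 min; T_ss = T_amb + Q̇/UA = 29.9 + 853/17.1 = 79.783 °C.
T(t) = T_ss + (T₀ − T_ss)e^(−t/τ); set T = 69.6:
t = −τ ln[(T − T_ss)/(T₀ − T_ss)] = −58.829 · ln(0.20171) = 94.181 min.

94.2 min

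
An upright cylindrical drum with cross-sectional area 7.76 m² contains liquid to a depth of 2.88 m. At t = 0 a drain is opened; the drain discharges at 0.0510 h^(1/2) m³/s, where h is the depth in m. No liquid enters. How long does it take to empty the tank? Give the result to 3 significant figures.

A dh/dt = −Q_out = −0.0510 √h.
Separate and integrate: 2(√h − √h₀) = −(0.0510/A) t.
Set h = 0: 2√h₀ = (0.0510/A) t_empty ⇒ t_empty = 2A√h₀/0.0510.
t_empty = 2·7.76·√2.88/0.0510 = 15.520·1.6971/0.0510 = 516.44 s.

516 s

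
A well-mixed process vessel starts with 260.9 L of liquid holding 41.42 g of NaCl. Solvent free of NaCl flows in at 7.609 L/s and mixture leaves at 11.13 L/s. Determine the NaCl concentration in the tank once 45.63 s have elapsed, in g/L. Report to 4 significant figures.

0.02009 g/L

Total volume: dV/dt = Q_in − Q_out = -3.52100 L/s, so V(t) = 260.9 − 3.52100 t and V(45.63) = 100.237 L.
No NaCl enters, so dm/dt = −Q_out · (m/V).
Separate: dm/m = −Q_out dt/V(t) ⇒ ln(m/m₀) = −(Q_out/(Q_in−Q_out)) ln(V/V₀).
m = m₀ (V₀/V)^(Q_out/(Q_in−Q_out)) = 41.42 × (260.9/100.237)^(-3.16103) = 2.01358 g.
C = m/V = 2.01358/100.237 = 0.0200882 g/L.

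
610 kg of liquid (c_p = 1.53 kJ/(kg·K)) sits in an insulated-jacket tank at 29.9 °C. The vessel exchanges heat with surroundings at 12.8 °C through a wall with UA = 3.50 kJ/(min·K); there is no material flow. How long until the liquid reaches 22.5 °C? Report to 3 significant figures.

151 min

M c_p dT/dt = −UA(T − T_amb).
τ = M c_p/UA = 266.66 min; T_ss = T_amb = 12.800 °C.
T(t) = T_ss + (T₀ − T_ss)e^(−t/τ); set T = 22.5:
t = −τ ln[(T − T_ss)/(T₀ − T_ss)] = −266.66 · ln(0.56725) = 151.18 min.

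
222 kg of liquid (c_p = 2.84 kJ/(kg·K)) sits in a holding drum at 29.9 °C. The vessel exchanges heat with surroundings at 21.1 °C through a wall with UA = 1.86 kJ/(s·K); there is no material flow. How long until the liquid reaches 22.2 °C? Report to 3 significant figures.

Lumped-capacitance energy balance: M c_p dT/dt = UA(T_amb − T).
τ = M c_p/UA = 338.97 s; T_ss = T_amb = 21.100 °C.
T(t) = T_ss + (T₀ − T_ss)e^(−t/τ); set T = 22.2:
t = −τ ln[(T − T_ss)/(T₀ − T_ss)] = −338.97 · ln(0.12500) = 704.86 s.

705 s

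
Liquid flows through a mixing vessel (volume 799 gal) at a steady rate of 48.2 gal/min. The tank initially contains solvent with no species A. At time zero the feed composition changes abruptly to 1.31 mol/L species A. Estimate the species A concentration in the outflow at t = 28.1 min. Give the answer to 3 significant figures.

1.07 mol/L

Unsteady species balance (constant V, well mixed): V dC/dt = Q(C_in − C).
So dC/dt = (C_in − C)/τ with τ = V/Q = 799/48.2 = 16.577 min.
This is linear first-order; C(t) = C_in + (C₀ − C_in) e^(−t/τ).
C(28.1) = 1.31 + (0 − 1.31)·e^(−28.1/16.577) = 1.31 + (-1.3100)·0.18357 = 1.0695 mol/L.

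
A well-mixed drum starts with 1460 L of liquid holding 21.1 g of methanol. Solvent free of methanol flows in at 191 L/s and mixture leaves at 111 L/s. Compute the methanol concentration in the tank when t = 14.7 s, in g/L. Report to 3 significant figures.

Let m(t) be the amount of methanol. Volume: V(t) = V₀ + (Q_in − Q_out) t = 1460 + 80.000 t; V(14.7) = 2636.0 L.
No methanol enters, so dm/dt = −Q_out · (m/V).
dm/m = −Q_out dt/(V₀ + 80.000 t); integrating gives ln(m/m₀) = −(Q_out/(Q_in−Q_out)) ln(V/V₀).
m = m₀ (V₀/V)^(Q_out/(Q_in−Q_out)) = 21.1 × (1460/2636.0)^(1.3875) = 9.2952 g.
C = m/V = 9.2952/2636.0 = 0.0035263 g/L.

0.00353 g/L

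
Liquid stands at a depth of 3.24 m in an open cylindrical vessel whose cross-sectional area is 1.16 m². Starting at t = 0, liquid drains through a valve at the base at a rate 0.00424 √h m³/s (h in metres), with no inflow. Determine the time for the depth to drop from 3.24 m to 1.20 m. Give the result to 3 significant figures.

With no inflow, A dh/dt = −0.00424 √h.
∫ h^(−1/2) dh = −(0.00424/A) ∫ dt, giving 2√h = 2√h₀ − (0.00424/A) t.
t = 2A(√h₀ − √h)/0.00424 = 2·1.16·(√3.24 − √1.20)/0.00424
  = 2.3200 × (1.8000 − 1.0954) / 0.00424 = 385.51 s.

386 s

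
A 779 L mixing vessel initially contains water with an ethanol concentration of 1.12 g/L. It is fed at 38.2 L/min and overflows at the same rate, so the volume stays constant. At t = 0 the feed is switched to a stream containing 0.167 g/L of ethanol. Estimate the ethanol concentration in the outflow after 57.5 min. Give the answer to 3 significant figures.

Accumulation = in − out for the solute gives V dC/dt = Q(C_in − C).
So dC/dt = (C_in − C)/τ with τ = V/Q = 779/38.2 = 20.393 min.
Integrating: C(t) = C_in + (C₀ − C_in) e^(−t/τ).
C(57.5) = 0.167 + (1.12 − 0.167)·e^(−57.5/20.393) = 0.167 + (0.95300)·0.059627 = 0.22382 g/L.

0.224 g/L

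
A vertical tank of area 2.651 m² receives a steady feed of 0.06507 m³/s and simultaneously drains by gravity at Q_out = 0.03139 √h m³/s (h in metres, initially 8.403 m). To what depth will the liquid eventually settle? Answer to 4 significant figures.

4.297 m

Level balance: A dh/dt = 0.06507 − 0.03139 √h. Setting dh/dt = 0:
Q_in = 0.03139 √h_ss ⇒ √h_ss = 0.06507/0.03139 = 2.07295.
h_ss = 2.07295² = 4.29713 m. (Since h₀ = 8.403 m > h_ss, the level will fall toward this value.)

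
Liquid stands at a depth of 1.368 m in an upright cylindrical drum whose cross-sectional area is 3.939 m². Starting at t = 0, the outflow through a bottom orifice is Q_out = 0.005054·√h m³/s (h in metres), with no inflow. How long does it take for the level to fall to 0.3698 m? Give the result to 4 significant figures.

875.3 s

With no inflow, A dh/dt = −0.005054 √h.
This is separable: 2 d(√h)/dt = −0.005054/A, so √h = √h₀ − (0.005054/(2A)) t.
t = 2A(√h₀ − √h)/0.005054 = 2·3.939·(√1.368 − √0.3698)/0.005054
  = 7.87800 × (1.16962 − 0.608112) / 0.005054 = 875.252 s.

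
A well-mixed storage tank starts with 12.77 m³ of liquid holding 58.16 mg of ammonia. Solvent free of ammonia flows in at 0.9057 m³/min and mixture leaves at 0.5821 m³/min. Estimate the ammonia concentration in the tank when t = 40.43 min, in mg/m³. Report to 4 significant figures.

0.6325 mg/m³

Let m(t) be the amount of ammonia. Volume: V(t) = V₀ + (Q_in − Q_out) t = 12.77 + 0.323600 t; V(40.43) = 25.8531 m³.
Solute balance: dm/dt = 0 − Q_out C = −Q_out m/V(t).
Separate: dm/m = −Q_out dt/V(t) ⇒ ln(m/m₀) = −(Q_out/(Q_in−Q_out)) ln(V/V₀).
m = m₀ (V₀/V)^(Q_out/(Q_in−Q_out)) = 58.16 × (12.77/25.8531)^(1.79883) = 16.3532 mg.
C = m/V = 16.3532/25.8531 = 0.632543 mg/m³.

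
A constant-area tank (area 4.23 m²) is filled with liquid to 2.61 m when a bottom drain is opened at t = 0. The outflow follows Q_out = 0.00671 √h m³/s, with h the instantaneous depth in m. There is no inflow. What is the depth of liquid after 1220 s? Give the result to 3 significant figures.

Mass balance (ρ constant): A dh/dt = −0.00671 √h.
∫ h^(−1/2) dh = −(0.00671/A) ∫ dt, giving 2√h = 2√h₀ − (0.00671/A) t.
√h = √2.61 − 0.00671·1220/(2·4.23) = 1.6155 − 0.96764 = 0.64791.
h = 0.64791² = 0.41979 m.

0.420 m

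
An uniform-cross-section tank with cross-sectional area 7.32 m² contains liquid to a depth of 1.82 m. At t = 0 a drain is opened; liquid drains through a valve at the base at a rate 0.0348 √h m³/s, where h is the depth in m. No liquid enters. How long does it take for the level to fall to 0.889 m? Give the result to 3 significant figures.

171 s

Mass balance (ρ constant): A dh/dt = −0.0348 √h.
This is separable: 2 d(√h)/dt = −0.0348/A, so √h = √h₀ − (0.0348/(2A)) t.
t = 2A(√h₀ − √h)/0.0348 = 2·7.32·(√1.82 − √0.889)/0.0348
  = 14.640 × (1.3491 − 0.94287) / 0.0348 = 170.89 s.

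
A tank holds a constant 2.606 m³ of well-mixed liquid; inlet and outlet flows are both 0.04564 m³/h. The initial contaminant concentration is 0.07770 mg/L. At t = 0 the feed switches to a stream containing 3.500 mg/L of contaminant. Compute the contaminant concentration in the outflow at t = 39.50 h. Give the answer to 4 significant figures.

Accumulation = in − out for the solute gives V dC/dt = Q(C_in − C).
Rewrite as dC/dt + C/τ = C_in/τ, τ = V/Q = 57.0990 h.
Solution: C(t) = C_in + (C₀ − C_in) e^(−t/τ).
C(39.50) = 3.500 + (0.07770 − 3.500)·e^(−39.50/57.0990) = 3.500 + (-3.42230)·0.500684 = 1.78651 mg/L.

1.787 mg/L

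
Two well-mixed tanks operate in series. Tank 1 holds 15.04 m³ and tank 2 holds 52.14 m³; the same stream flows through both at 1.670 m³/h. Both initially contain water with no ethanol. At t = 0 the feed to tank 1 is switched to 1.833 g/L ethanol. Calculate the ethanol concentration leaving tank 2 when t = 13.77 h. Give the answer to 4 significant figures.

0.3367 g/L

Each tank obeys Vᵢ dCᵢ/dt = Q(Cᵢ₋₁ − Cᵢ), so τᵢ = Vᵢ/Q.
τ₁ = 15.04/1.670 = 9.00599 h; τ₂ = 52.14/1.670 = 31.2216 h.
Tank 1: C₁ = C_in(1 − e^(−t/τ₁)). Tank 2 (τ₁ ≠ τ₂): C₂ = C_in[1 − (τ₁ e^(−t/τ₁) − τ₂ e^(−t/τ₂))/(τ₁ − τ₂)].
At t = 13.77: e^(−t/τ₁) = 0.216756, e^(−t/τ₂) = 0.643366.
C₂ = 1.833·[1 − (9.00599·0.216756 − 31.2216·0.643366)/(-22.2156)] = 1.833·0.183690 = 0.336704 g/L.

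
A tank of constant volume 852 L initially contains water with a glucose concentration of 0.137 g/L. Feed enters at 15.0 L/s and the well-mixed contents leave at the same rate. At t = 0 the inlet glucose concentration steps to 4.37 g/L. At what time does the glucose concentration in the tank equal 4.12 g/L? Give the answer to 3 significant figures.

161 s

Unsteady species balance (constant V, well mixed): V dC/dt = Q(C_in − C), so τ = V/Q = 56.800 s.
C(t) = C_in + (C₀ − C_in) e^(−t/τ). Set C = 4.12 and solve for t:
e^(−t/τ) = (C − C_in)/(C₀ − C_in) = (4.12 − 4.37)/(0.137 − 4.37) = 0.059060
t = −τ ln(…) = 56.800 × 2.8292 = 160.70 s.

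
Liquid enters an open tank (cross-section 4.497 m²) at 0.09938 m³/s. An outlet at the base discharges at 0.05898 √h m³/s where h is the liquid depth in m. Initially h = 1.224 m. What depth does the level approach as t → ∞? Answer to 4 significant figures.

Unsteady balance on liquid volume: A dh/dt = Q_in − 0.05898 √h. At steady state dh/dt = 0:
Q_in = 0.05898 √h_ss ⇒ √h_ss = 0.09938/0.05898 = 1.68498.
h_ss = 1.68498² = 2.83915 m. (Since h₀ = 1.224 m < h_ss, the level will rise toward this value.)

2.839 m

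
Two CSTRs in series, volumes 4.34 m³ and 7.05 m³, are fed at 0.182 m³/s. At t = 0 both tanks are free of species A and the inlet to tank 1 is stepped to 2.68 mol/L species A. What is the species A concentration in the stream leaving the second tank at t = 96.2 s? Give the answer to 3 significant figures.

2.17 mol/L

Species balance on tank i: dCᵢ/dt = (Cᵢ₋₁ − Cᵢ)/τᵢ with τᵢ = Vᵢ/Q.
τ₁ = 4.34/0.182 = 23.846 s; τ₂ = 7.05/0.182 = 38.736 s.
Tank 1: C₁ = C_in(1 − e^(−t/τ₁)). Tank 2 (τ₁ ≠ τ₂): C₂ = C_in[1 − (τ₁ e^(−t/τ₁) − τ₂ e^(−t/τ₂))/(τ₁ − τ₂)].
At t = 96.2: e^(−t/τ₁) = 0.017700, e^(−t/τ₂) = 0.083454.
C₂ = 2.68·[1 − (23.846·0.017700 − 38.736·0.083454)/(-14.890)] = 2.68·0.81124 = 2.1741 mol/L.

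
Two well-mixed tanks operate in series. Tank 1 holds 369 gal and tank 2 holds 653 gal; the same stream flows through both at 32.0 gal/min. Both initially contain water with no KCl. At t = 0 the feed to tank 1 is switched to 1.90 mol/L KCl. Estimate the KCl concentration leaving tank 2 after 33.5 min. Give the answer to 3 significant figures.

1.19 mol/L

Species balance on tank i: dCᵢ/dt = (Cᵢ₋₁ − Cᵢ)/τᵢ with τᵢ = Vᵢ/Q.
τ₁ = 369/32.0 = 11.531 min; τ₂ = 653/32.0 = 20.406 min.
Solving the cascade with C₁(0)=C₂(0)=0 gives C₂(t) = C_in[1 − (τ₁ e^(−t/τ₁) − τ₂ e^(−t/τ₂))/(τ₁ − τ₂)].
At t = 33.5: e^(−t/τ₁) = 0.054741, e^(−t/τ₂) = 0.19366.
C₂ = 1.90·[1 − (11.531·0.054741 − 20.406·0.19366)/(-8.8750)] = 1.90·0.62584 = 1.1891 mol/L.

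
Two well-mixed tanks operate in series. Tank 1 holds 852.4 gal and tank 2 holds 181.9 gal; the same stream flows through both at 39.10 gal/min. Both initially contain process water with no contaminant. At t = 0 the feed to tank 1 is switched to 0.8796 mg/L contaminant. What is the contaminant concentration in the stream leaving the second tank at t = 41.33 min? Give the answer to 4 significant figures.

0.7117 mg/L

Species balance on tank i: dCᵢ/dt = (Cᵢ₋₁ − Cᵢ)/τᵢ with τᵢ = Vᵢ/Q.
τ₁ = 852.4/39.10 = 21.8005 min; τ₂ = 181.9/39.10 = 4.65217 min.
Tank 1: C₁ = C_in(1 − e^(−t/τ₁)). Tank 2 (τ₁ ≠ τ₂): C₂ = C_in[1 − (τ₁ e^(−t/τ₁) − τ₂ e^(−t/τ₂))/(τ₁ − τ₂)].
At t = 41.33: e^(−t/τ₁) = 0.150194, e^(−t/τ₂) = 0.000138586.
C₂ = 0.8796·[1 − (21.8005·0.150194 − 4.65217·0.000138586)/(17.1483)] = 0.8796·0.809097 = 0.711682 mg/L.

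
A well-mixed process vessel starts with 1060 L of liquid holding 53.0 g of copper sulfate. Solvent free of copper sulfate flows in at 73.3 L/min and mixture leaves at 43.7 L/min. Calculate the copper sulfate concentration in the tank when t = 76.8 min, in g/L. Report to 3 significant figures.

Total volume: dV/dt = Q_in − Q_out = 29.600 L/min, so V(t) = 1060 + 29.600 t and V(76.8) = 3333.3 L.
Solute balance: dm/dt = 0 − Q_out C = −Q_out m/V(t).
Separate: dm/m = −Q_out dt/V(t) ⇒ ln(m/m₀) = −(Q_out/(Q_in−Q_out)) ln(V/V₀).
m = m₀ (V₀/V)^(Q_out/(Q_in−Q_out)) = 53.0 × (1060/3333.3)^(1.4764) = 9.7655 g.
C = m/V = 9.7655/3333.3 = 0.0029297 g/L.

0.00293 g/L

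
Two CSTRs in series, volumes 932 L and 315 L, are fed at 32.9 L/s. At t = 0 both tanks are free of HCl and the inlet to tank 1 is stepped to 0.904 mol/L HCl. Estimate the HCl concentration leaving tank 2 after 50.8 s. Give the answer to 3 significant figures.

Each tank obeys Vᵢ dCᵢ/dt = Q(Cᵢ₋₁ − Cᵢ), so τᵢ = Vᵢ/Q.
τ₁ = 932/32.9 = 28.328 s; τ₂ = 315/32.9 = 9.5745 s.
Tank 1: C₁ = C_in(1 − e^(−t/τ₁)). Tank 2 (τ₁ ≠ τ₂): C₂ = C_in[1 − (τ₁ e^(−t/τ₁) − τ₂ e^(−t/τ₂))/(τ₁ − τ₂)].
At t = 50.8: e^(−t/τ₁) = 0.16642, e^(−t/τ₂) = 0.0049628.
C₂ = 0.904·[1 − (28.328·0.16642 − 9.5745·0.0049628)/(18.754)] = 0.904·0.75116 = 0.67904 mol/L.

0.679 mol/L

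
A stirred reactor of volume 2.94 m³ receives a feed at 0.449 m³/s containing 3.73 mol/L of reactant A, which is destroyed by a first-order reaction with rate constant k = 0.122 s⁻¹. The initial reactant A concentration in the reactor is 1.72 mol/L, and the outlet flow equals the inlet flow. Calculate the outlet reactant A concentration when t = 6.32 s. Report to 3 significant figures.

2.01 mol/L

Accumulation = in − out − consumed: V dC/dt = Q C_in − Q C − k V C.
dC/dt = (Q/V) C_in − (Q/V + k) C; effective rate a = Q/V + k = 0.15272 + 0.122 = 0.27472 s⁻¹.
C_ss = Q C_in/(Q + kV) = 2.0736 mol/L; C(t) = C_ss + (C₀ − C_ss) e^(−a t).
C(6.32) = 2.0736 + (-0.35356)·e^(−0.27472·6.32) = 2.0736 + (-0.35356)·0.17618 = 2.0113 mol/L.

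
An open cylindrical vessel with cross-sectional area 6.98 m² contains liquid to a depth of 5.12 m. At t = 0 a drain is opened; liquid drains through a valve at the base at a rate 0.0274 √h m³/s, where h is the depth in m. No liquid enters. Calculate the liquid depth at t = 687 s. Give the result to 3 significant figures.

With no inflow, A dh/dt = −0.0274 √h.
∫ h^(−1/2) dh = −(0.0274/A) ∫ dt, giving 2√h = 2√h₀ − (0.0274/A) t.
√h = √5.12 − 0.0274·687/(2·6.98) = 2.2627 − 1.3484 = 0.91433.
h = 0.91433² = 0.83600 m.

0.836 m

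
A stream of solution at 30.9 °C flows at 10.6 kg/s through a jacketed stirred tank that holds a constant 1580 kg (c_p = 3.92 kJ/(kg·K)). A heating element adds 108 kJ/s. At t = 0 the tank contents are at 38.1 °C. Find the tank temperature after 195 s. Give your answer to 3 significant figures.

M c_p dT/dt = ṁ c_p (T_in − T) + Q̇.
τ = M/ṁ = 149.06 s; T_ss = T_in + Q̇/(ṁ c_p) = 30.9 + 108/(10.6·3.92) = 33.499 °C.
Solution: T(t) = T_ss + (T₀ − T_ss) e^(−t/τ).
T(195) = 33.499 + (4.6008)·e^(−195/149.06) = 33.499 + (4.6008)·0.27030 = 34.743 °C.

34.7 °C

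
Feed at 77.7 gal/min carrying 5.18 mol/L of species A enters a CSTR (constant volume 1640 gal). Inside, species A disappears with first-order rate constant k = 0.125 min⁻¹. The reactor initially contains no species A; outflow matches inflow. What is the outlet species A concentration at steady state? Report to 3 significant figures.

1.42 mol/L

Species balance: V dC/dt = Q C_in − Q C − k V C.
At steady state: 0 = Q C_in − (Q + kV) C_ss, so C_ss = Q C_in/(Q + kV).
C_ss = 77.7·5.18/(77.7 + 0.125·1640) = 402.49/282.70 = 1.4237 mol/L.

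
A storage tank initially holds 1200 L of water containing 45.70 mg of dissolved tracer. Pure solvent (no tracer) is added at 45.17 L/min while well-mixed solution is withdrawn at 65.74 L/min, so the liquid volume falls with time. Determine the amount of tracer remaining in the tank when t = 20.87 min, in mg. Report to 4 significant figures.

Let m(t) be the amount of tracer. Volume: V(t) = V₀ + (Q_in − Q_out) t = 1200 − 20.5700 t; V(20.87) = 770.704 L.
No tracer enters, so dm/dt = −Q_out · (m/V).
Separate: dm/m = −Q_out dt/V(t) ⇒ ln(m/m₀) = −(Q_out/(Q_in−Q_out)) ln(V/V₀).
m = m₀ (V₀/V)^(Q_out/(Q_in−Q_out)) = 45.70 × (1200/770.704)^(-3.19592) = 11.1010 mg.

11.10 mg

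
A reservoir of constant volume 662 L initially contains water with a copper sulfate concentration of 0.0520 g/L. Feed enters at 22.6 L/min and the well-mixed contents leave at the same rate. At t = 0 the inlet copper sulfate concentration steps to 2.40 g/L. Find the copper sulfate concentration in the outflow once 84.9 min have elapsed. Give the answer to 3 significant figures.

Species balance on the tank: V dC/dt = Q(C_in − C).
So dC/dt = (C_in − C)/τ with τ = V/Q = 662/22.6 = 29.292 min.
C approaches C_in exponentially: C(t) = C_in + (C₀ − C_in) e^(−t/τ).
C(84.9) = 2.40 + (0.0520 − 2.40)·e^(−84.9/29.292) = 2.40 + (-2.3480)·0.055111 = 2.2706 g/L.

2.27 g/L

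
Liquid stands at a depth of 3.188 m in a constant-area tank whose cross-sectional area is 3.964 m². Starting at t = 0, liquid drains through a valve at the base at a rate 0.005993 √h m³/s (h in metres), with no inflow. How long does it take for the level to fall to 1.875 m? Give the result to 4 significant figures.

With no inflow, A dh/dt = −0.005993 √h.
∫ h^(−1/2) dh = −(0.005993/A) ∫ dt, giving 2√h = 2√h₀ − (0.005993/A) t.
t = 2A(√h₀ − √h)/0.005993 = 2·3.964·(√3.188 − √1.875)/0.005993
  = 7.92800 × (1.78550 − 1.36931) / 0.005993 = 550.569 s.

550.6 s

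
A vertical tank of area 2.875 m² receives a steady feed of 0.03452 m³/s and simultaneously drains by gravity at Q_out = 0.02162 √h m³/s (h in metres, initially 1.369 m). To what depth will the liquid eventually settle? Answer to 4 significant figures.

A dh/dt = Q_in − 0.02162 √h. Steady state requires inflow = outflow:
Q_in = 0.02162 √h_ss ⇒ √h_ss = 0.03452/0.02162 = 1.59667.
h_ss = 1.59667² = 2.54935 m. (Since h₀ = 1.369 m < h_ss, the level will rise toward this value.)

2.549 m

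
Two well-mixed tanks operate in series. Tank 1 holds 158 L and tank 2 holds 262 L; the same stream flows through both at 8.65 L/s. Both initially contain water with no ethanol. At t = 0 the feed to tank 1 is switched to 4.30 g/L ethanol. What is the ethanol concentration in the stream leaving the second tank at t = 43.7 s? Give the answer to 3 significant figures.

Time constants: τᵢ = Vᵢ/Q for each well-mixed tank.
τ₁ = 158/8.65 = 18.266 s; τ₂ = 262/8.65 = 30.289 s.
Solving the cascade with C₁(0)=C₂(0)=0 gives C₂(t) = C_in[1 − (τ₁ e^(−t/τ₁) − τ₂ e^(−t/τ₂))/(τ₁ − τ₂)].
At t = 43.7: e^(−t/τ₁) = 0.091407, e^(−t/τ₂) = 0.23627.
C₂ = 4.30·[1 − (18.266·0.091407 − 30.289·0.23627)/(-12.023)] = 4.30·0.54364 = 2.3377 g/L.

2.34 g/L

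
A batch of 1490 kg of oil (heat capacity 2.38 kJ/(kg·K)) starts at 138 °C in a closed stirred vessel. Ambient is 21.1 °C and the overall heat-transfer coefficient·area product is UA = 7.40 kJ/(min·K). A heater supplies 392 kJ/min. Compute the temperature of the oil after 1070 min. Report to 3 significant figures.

80.9 °C

Lumped-capacitance energy balance: M c_p dT/dt = UA(T_amb − T) + Q̇.
dT/dt = (T_ss − T)/τ with T_ss = T_amb + Q̇/UA = 21.1 + 392/7.40 = 74.073 °C, τ = M c_p/UA = 1490·2.38/7.40 = 479.22 min.
Solution: T(t) = T_ss + (T₀ − T_ss) e^(−t/τ).
T(1070) = 74.073 + (63.927)·0.10723 = 80.928 °C.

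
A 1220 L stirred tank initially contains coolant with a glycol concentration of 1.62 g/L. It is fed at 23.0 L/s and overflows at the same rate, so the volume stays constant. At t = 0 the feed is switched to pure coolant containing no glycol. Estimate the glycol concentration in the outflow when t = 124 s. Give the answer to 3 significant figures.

Transient balance on the dissolved component: V dC/dt = Q(C_in − C).
Rewrite as dC/dt + C/τ = C_in/τ, τ = V/Q = 53.043 s.
This is linear first-order; C(t) = C_in + (C₀ − C_in) e^(−t/τ).
C(124) = 0 + (1.62 − 0)·e^(−124/53.043) = 0 + (1.6200)·0.096549 = 0.15641 g/L.

0.156 g/L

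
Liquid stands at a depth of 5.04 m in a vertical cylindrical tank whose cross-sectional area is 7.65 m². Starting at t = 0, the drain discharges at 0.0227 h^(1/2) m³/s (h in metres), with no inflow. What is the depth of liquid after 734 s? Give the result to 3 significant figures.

1.34 m

A dh/dt = −Q_out = −0.0227 √h.
∫ h^(−1/2) dh = −(0.0227/A) ∫ dt, giving 2√h = 2√h₀ − (0.0227/A) t.
√h = √5.04 − 0.0227·734/(2·7.65) = 2.2450 − 1.0890 = 1.1560.
h = 1.1560² = 1.3363 m.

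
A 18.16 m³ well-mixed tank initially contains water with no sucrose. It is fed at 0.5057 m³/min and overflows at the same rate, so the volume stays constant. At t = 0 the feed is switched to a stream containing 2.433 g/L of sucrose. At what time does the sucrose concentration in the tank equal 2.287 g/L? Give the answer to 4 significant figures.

Species balance on the tank: V dC/dt = Q(C_in − C), so τ = V/Q = 35.9106 min.
C(t) = C_in + (C₀ − C_in) e^(−t/τ). Set C = 2.287 and solve for t:
e^(−t/τ) = (C − C_in)/(C₀ − C_in) = (2.287 − 2.433)/(0 − 2.433) = 0.0600082
t = −τ ln(…) = 35.9106 × 2.81327 = 101.026 min.

101.0 min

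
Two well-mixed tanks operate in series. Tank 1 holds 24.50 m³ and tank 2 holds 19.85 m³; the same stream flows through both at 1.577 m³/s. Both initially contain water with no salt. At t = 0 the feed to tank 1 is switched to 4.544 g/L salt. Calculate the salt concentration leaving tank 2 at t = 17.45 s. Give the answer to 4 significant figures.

Each tank obeys Vᵢ dCᵢ/dt = Q(Cᵢ₋₁ − Cᵢ), so τᵢ = Vᵢ/Q.
τ₁ = 24.50/1.577 = 15.5358 s; τ₂ = 19.85/1.577 = 12.5872 s.
Solving the cascade with C₁(0)=C₂(0)=0 gives C₂(t) = C_in[1 − (τ₁ e^(−t/τ₁) − τ₂ e^(−t/τ₂))/(τ₁ − τ₂)].
At t = 17.45: e^(−t/τ₁) = 0.325234, e^(−t/τ₂) = 0.249991.
C₂ = 4.544·[1 − (15.5358·0.325234 − 12.5872·0.249991)/(2.94864)] = 4.544·0.353568 = 1.60661 g/L.

1.607 g/L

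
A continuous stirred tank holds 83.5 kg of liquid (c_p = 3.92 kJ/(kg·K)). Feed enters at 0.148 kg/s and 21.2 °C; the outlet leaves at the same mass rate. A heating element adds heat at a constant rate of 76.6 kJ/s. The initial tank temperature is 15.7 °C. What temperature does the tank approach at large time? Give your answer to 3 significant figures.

M c_p dT/dt = ṁ c_p (T_in − T) + Q̇.
At steady state dT/dt = 0 ⇒ T_ss = T_in + Q̇/(ṁ c_p) = 21.2 + 76.6/(0.148·3.92) = 153.23 °C.

153 °C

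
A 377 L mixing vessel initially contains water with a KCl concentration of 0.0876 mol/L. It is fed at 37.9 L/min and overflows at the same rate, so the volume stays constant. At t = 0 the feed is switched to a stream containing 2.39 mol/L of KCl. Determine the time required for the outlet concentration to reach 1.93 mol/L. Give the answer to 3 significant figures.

Species balance: V dC/dt = Q(C_in − C) ⇒ τ = V/Q = 9.9472 min.
C(t) = C_in + (C₀ − C_in) e^(−t/τ). Set C = 1.93 and solve for t:
e^(−t/τ) = (C − C_in)/(C₀ − C_in) = (1.93 − 2.39)/(0.0876 − 2.39) = 0.19979
t = −τ ln(…) = 9.9472 × 1.6105 = 16.020 min.

16.0 min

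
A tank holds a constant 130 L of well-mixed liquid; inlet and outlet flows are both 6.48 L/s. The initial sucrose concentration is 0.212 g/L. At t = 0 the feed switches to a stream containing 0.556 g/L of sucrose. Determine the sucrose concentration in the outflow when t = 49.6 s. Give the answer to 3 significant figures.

Unsteady species balance (constant V, well mixed): V dC/dt = Q(C_in − C).
So dC/dt = (C_in − C)/τ with τ = V/Q = 130/6.48 = 20.062 s.
Solution: C(t) = C_in + (C₀ − C_in) e^(−t/τ).
C(49.6) = 0.556 + (0.212 − 0.556)·e^(−49.6/20.062) = 0.556 + (-0.34400)·0.084385 = 0.52697 g/L.

0.527 g/L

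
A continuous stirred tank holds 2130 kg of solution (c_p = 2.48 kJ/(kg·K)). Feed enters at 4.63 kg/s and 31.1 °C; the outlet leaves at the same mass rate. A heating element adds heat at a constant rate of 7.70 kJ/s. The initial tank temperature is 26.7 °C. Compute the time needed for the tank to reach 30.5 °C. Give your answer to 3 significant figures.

637 s

M c_p dT/dt = ṁ c_p (T_in − T) + Q̇.
τ = M/ṁ = 460.04 s; T_ss = T_in + Q̇/(ṁ c_p) = 31.771 °C.
T(t) = T_ss + (T₀ − T_ss) e^(−t/τ). Set T = 30.5:
e^(−t/τ) = (30.5 − 31.771)/(26.7 − 31.771) = 0.25058
t = −460.04 · ln(0.25058) = 636.69 s.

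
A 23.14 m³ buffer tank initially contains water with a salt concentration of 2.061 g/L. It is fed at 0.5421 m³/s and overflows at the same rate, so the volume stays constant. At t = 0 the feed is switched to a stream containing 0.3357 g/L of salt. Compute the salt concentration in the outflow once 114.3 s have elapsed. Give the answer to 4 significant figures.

Transient balance on the dissolved component: V dC/dt = Q(C_in − C).
Rewrite as dC/dt + C/τ = C_in/τ, τ = V/Q = 42.6859 s.
C approaches C_in exponentially: C(t) = C_in + (C₀ − C_in) e^(−t/τ).
C(114.3) = 0.3357 + (2.061 − 0.3357)·e^(−114.3/42.6859) = 0.3357 + (1.72530)·0.0687209 = 0.454264 g/L.

0.4543 g/L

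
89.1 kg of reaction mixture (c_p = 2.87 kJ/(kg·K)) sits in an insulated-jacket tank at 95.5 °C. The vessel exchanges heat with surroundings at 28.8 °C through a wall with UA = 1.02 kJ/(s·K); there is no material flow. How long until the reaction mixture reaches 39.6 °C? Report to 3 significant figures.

M c_p dT/dt = −UA(T − T_amb).
τ = M c_p/UA = 250.70 s; T_ss = T_amb = 28.800 °C.
T(t) = T_ss + (T₀ − T_ss)e^(−t/τ); set T = 39.6:
t = −τ ln[(T − T_ss)/(T₀ − T_ss)] = −250.70 · ln(0.16192) = 456.44 s.

456 s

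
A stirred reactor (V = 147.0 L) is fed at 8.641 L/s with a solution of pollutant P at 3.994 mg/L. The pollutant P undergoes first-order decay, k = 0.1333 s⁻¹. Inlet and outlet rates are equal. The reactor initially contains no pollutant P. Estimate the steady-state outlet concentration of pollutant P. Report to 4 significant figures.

1.222 mg/L

Accumulation = in − out − consumed: V dC/dt = Q C_in − Q C − k V C.
At steady state: 0 = Q C_in − (Q + kV) C_ss, so C_ss = Q C_in/(Q + kV).
C_ss = 8.641·3.994/(8.641 + 0.1333·147.0) = 34.5122/28.2361 = 1.22227 mg/L.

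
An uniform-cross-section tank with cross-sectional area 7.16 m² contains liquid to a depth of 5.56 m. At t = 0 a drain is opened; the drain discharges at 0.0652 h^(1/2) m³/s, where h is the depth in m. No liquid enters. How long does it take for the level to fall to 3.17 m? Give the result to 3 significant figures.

Accumulation of liquid (constant cross-section A): A dh/dt = −0.0652 √h.
∫ h^(−1/2) dh = −(0.0652/A) ∫ dt, giving 2√h = 2√h₀ − (0.0652/A) t.
t = 2A(√h₀ − √h)/0.0652 = 2·7.16·(√5.56 − √3.17)/0.0652
  = 14.320 × (2.3580 − 1.7804) / 0.0652 = 126.84 s.

127 s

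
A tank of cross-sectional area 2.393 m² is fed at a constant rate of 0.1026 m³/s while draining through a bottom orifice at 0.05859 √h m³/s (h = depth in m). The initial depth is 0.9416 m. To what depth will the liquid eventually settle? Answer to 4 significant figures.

3.067 m

Level balance: A dh/dt = 0.1026 − 0.05859 √h. Setting dh/dt = 0:
Q_in = 0.05859 √h_ss ⇒ √h_ss = 0.1026/0.05859 = 1.75115.
h_ss = 1.75115² = 3.06653 m. (Since h₀ = 0.9416 m < h_ss, the level will rise toward this value.)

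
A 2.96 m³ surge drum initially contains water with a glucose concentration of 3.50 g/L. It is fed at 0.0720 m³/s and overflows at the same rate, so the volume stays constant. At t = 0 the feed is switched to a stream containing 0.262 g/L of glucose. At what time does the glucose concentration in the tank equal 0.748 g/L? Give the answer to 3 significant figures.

78.0 s

Transient balance on the dissolved component: V dC/dt = Q(C_in − C), so τ = V/Q = 41.111 s.
C(t) = C_in + (C₀ − C_in) e^(−t/τ). Set C = 0.748 and solve for t:
e^(−t/τ) = (C − C_in)/(C₀ − C_in) = (0.748 − 0.262)/(3.50 − 0.262) = 0.15009
t = −τ ln(…) = 41.111 × 1.8965 = 77.967 s.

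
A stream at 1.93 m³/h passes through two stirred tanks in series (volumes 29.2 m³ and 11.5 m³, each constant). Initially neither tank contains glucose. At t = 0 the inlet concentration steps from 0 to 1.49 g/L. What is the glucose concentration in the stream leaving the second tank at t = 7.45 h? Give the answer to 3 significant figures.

0.265 g/L

Species balance on tank i: dCᵢ/dt = (Cᵢ₋₁ − Cᵢ)/τᵢ with τᵢ = Vᵢ/Q.
τ₁ = 29.2/1.93 = 15.130 h; τ₂ = 11.5/1.93 = 5.9585 h.
Tank 1: C₁ = C_in(1 − e^(−t/τ₁)). Tank 2 (τ₁ ≠ τ₂): C₂ = C_in[1 − (τ₁ e^(−t/τ₁) − τ₂ e^(−t/τ₂))/(τ₁ − τ₂)].
At t = 7.45: e^(−t/τ₁) = 0.61115, e^(−t/τ₂) = 0.28642.
C₂ = 1.49·[1 − (15.130·0.61115 − 5.9585·0.28642)/(9.1710)] = 1.49·0.17787 = 0.26502 g/L.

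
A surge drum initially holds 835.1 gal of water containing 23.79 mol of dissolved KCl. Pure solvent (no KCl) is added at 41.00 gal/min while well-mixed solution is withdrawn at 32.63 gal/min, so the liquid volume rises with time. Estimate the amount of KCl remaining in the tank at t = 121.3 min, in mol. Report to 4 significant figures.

Total volume: dV/dt = Q_in − Q_out = 8.37000 gal/min, so V(t) = 835.1 + 8.37000 t and V(121.3) = 1850.38 gal.
No KCl enters, so dm/dt = −Q_out · (m/V).
dm/m = −Q_out dt/(V₀ + 8.37000 t); integrating gives ln(m/m₀) = −(Q_out/(Q_in−Q_out)) ln(V/V₀).
m = m₀ (V₀/V)^(Q_out/(Q_in−Q_out)) = 23.79 × (835.1/1850.38)^(3.89845) = 1.07002 mol.

1.070 mol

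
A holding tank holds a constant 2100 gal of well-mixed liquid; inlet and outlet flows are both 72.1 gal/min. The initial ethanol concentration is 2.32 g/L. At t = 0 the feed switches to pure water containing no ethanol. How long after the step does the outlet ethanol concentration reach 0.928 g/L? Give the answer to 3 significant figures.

Species balance: V dC/dt = Q(C_in − C) ⇒ τ = V/Q = 29.126 min.
C(t) = C_in + (C₀ − C_in) e^(−t/τ). Set C = 0.928 and solve for t:
e^(−t/τ) = (C − C_in)/(C₀ − C_in) = (0.928 − 0)/(2.32 − 0) = 0.40000
t = −τ ln(…) = 29.126 × 0.91629 = 26.688 min.

26.7 min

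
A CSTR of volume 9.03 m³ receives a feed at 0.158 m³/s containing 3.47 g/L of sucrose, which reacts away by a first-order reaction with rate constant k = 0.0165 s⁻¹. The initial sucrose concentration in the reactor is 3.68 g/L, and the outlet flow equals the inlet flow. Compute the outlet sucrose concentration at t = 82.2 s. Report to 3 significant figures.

1.90 g/L

V dC/dt = Q(C_in − C) − k V C.
dC/dt = (Q/V) C_in − (Q/V + k) C; effective rate a = Q/V + k = 0.017497 + 0.0165 = 0.033997 s⁻¹.
C_ss = Q C_in/(Q + kV) = 1.7859 g/L; C(t) = C_ss + (C₀ − C_ss) e^(−a t).
C(82.2) = 1.7859 + (1.8941)·e^(−0.033997·82.2) = 1.7859 + (1.8941)·0.061141 = 1.9017 g/L.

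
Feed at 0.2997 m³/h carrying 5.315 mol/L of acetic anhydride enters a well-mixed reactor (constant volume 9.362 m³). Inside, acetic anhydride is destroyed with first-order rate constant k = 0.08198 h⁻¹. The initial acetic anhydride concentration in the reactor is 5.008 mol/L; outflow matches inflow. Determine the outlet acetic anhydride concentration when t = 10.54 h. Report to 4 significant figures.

2.550 mol/L

Species balance: V dC/dt = Q C_in − Q C − k V C.
This is linear with rate a = Q/V + k = 0.113992 h⁻¹.
C_ss = Q C_in/(Q + kV) = 1.49261 mol/L; C(t) = C_ss + (C₀ − C_ss) e^(−a t).
C(10.54) = 1.49261 + (3.51539)·e^(−0.113992·10.54) = 1.49261 + (3.51539)·0.300749 = 2.54986 mol/L.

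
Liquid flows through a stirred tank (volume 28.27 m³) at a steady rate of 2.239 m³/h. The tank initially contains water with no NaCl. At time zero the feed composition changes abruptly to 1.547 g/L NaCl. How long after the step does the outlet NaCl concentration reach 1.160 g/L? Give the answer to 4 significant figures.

Species balance: V dC/dt = Q(C_in − C) ⇒ τ = V/Q = 12.6262 h.
C(t) = C_in + (C₀ − C_in) e^(−t/τ). Set C = 1.160 and solve for t:
e^(−t/τ) = (C − C_in)/(C₀ − C_in) = (1.160 − 1.547)/(0 − 1.547) = 0.250162
t = −τ ln(…) = 12.6262 × 1.38565 = 17.4954 h.

17.50 h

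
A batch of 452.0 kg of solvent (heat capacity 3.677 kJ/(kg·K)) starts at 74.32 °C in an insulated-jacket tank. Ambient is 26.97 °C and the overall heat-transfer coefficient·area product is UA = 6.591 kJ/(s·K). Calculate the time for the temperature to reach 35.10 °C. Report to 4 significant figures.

444.3 s

Lumped-capacitance energy balance: M c_p dT/dt = UA(T_amb − T).
τ = M c_p/UA = 252.163 s; T_ss = T_amb = 26.9700 °C.
T(t) = T_ss + (T₀ − T_ss)e^(−t/τ); set T = 35.10:
t = −τ ln[(T − T_ss)/(T₀ − T_ss)] = −252.163 · ln(0.171700) = 444.312 s.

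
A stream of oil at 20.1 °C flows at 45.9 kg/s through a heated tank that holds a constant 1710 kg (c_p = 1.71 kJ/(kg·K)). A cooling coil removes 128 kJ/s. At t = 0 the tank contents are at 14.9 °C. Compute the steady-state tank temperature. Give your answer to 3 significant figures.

M c_p dT/dt = ṁ c_p (T_in − T) − Q̇.
At steady state dT/dt = 0 ⇒ T_ss = T_in − Q̇/(ṁ c_p) = 20.1 − 128/(45.9·1.71) = 18.469 °C.

18.5 °C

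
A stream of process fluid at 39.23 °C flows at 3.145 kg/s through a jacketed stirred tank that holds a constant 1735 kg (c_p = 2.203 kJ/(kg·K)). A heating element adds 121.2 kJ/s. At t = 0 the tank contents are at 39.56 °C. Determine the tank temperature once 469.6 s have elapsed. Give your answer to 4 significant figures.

49.40 °C

Unsteady energy balance on the tank contents: M c_p dT/dt = ṁ c_p (T_in − T) + 121.2.
τ = M/ṁ = 551.669 s; T_ss = T_in + Q̇/(ṁ c_p) = 39.23 + 121.2/(3.145·2.203) = 56.7231 °C.
Solution: T(t) = T_ss + (T₀ − T_ss) e^(−t/τ).
T(469.6) = 56.7231 + (-17.1631)·e^(−469.6/551.669) = 56.7231 + (-17.1631)·0.426888 = 49.3964 °C.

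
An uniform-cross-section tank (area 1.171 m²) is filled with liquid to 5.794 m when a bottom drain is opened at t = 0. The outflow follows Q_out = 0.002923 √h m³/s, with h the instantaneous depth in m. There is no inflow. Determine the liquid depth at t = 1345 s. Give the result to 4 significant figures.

0.5306 m

With no inflow, A dh/dt = −0.002923 √h.
This is separable: 2 d(√h)/dt = −0.002923/A, so √h = √h₀ − (0.002923/(2A)) t.
√h = √5.794 − 0.002923·1345/(2·1.171) = 2.40707 − 1.67867 = 0.728407.
h = 0.728407² = 0.530577 m.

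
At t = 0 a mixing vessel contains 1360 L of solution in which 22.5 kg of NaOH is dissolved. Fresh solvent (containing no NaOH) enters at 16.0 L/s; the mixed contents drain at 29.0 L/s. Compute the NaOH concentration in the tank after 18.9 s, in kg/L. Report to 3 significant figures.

Let m(t) be the amount of NaOH. Volume: V(t) = V₀ + (Q_in − Q_out) t = 1360 − 13.000 t; V(18.9) = 1114.3 L.
Species balance (pure solvent in): dm/dt = −Q_out · m/V(t).
Separate: dm/m = −Q_out dt/V(t) ⇒ ln(m/m₀) = −(Q_out/(Q_in−Q_out)) ln(V/V₀).
m = m₀ (V₀/V)^(Q_out/(Q_in−Q_out)) = 22.5 × (1360/1114.3)^(-2.2308) = 14.426 kg.
C = m/V = 14.426/1114.3 = 0.012946 kg/L.

0.0129 kg/L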